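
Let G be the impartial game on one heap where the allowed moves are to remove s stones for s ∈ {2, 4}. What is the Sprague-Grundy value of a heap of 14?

Grundy values for subtraction set {2, 4}:
k:     0  1  2  3  4  5  6  7  8  9 10 11 12 13 14
g(k):  0  0  1  1  2  2  0  0  1  1  2  2  0  0  1
So g(14) = 1.

1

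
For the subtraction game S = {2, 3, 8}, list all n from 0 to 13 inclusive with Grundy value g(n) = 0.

0, 1, 5, 6, 10, 11

Compute g(0), g(1), … for moves {2, 3, 8}:
g(0) = mex{} = 0
g(1) = mex{} = 0
g(2) = mex{0} = 1
g(3) = mex{0} = 1
g(4) = mex{0,1} = 2
g(5) = mex{1} = 0
g(6) = mex{1,2} = 0
g(7) = mex{0,2} = 1
g(8) = mex{0} = 1
g(9) = mex{0,1} = 2
g(10) = mex{1} = 0
g(11) = mex{1,2} = 0
g(12) = mex{0,2} = 1
g(13) = mex{0} = 1
The P-positions (g = 0) in 0..13 are 0, 1, 5, 6, 10, 11.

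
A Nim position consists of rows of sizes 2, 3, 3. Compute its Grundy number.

Compute the nim-sum pairwise:
2 ^ 3 = 1
1 ^ 3 = 2

2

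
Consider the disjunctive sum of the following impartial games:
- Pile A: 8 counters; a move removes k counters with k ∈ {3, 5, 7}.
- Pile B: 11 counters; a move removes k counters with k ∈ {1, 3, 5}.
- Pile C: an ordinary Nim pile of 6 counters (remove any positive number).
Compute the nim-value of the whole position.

Grundy values for pile A (subtraction set {3, 5, 7}):
k:     0  1  2  3  4  5  6  7  8
g(k):  0  0  0  1  1  1  2  2  2
So g(8) = 2.
Grundy values for pile B (subtraction set {1, 3, 5}):
g(0) = mex{} = 0
g(1) = mex{0} = 1
g(2) = mex{1} = 0
g(3) = mex{0} = 1
g(4) = mex{1} = 0
g(5) = mex{0} = 1
g(6) = mex{1} = 0
g(7) = mex{0} = 1
g(8) = mex{1} = 0
g(9) = mex{0} = 1
g(10) = mex{1} = 0
g(11) = mex{0} = 1
So g(11) = 1.
Pile C is a plain Nim pile of size 6, so its Grundy value is 6.
The value of a disjunctive sum is the nim-sum of the parts.
Combined value = 2 XOR 1 XOR 6 = 5.

5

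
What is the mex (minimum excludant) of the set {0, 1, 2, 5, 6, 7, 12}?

3

The values 0, 1, 2 are all present; 3 is the first non-negative integer missing from the set.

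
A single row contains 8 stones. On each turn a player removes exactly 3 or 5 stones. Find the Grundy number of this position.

Compute g(0), g(1), … for moves {3, 5}:
g(0) = mex{} = 0
g(1) = mex{} = 0
g(2) = mex{} = 0
g(3) = mex{0} = 1
g(4) = mex{0} = 1
g(5) = mex{0} = 1
g(6) = mex{0,1} = 2
g(7) = mex{0,1} = 2
g(8) = mex{1} = 0
So g(8) = 0.

0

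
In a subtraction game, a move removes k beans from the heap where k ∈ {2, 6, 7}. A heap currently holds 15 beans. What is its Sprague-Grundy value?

Build the Grundy sequence with g(k) = mex{g(k−s) : s ∈ {2, 6, 7}, s ≤ k}:
k:     0  1  2  3  4  5  6  7  8  9 10 11 12 13 14 15
g(k):  0  0  1  1  0  0  1  1  2  0  3  1  2  0  0  1
So g(15) = 1.

1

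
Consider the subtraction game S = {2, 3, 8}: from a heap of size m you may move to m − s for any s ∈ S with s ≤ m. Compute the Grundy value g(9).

2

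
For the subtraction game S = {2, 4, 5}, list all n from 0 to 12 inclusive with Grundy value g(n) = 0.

Grundy values for subtraction set {2, 4, 5}:
k:     0  1  2  3  4  5  6  7  8  9 10 11 12
g(k):  0  0  1  1  2  2  3  0  0  1  1  2  2
The P-positions (g = 0) in 0..12 are 0, 1, 7, 8.

0, 1, 7, 8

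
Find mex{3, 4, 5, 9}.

0 is not in the set, so the mex is 0.

0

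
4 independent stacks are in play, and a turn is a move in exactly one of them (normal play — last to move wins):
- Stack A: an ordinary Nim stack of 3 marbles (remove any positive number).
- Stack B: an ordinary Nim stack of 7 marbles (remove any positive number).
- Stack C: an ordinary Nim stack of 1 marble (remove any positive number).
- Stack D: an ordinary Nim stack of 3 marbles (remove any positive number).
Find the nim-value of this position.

Stack A is a plain Nim stack of size 3, so its Grundy value is 3.
Stack B is a plain Nim stack of size 7, so its Grundy value is 7.
Stack C is a plain Nim stack of size 1, so its Grundy value is 1.
Stack D is a plain Nim stack of size 3, so its Grundy value is 3.
By the Sprague-Grundy theorem, the Grundy value of a sum of independent games is the XOR of the component values.
Combined value = 3 XOR 7 XOR 1 XOR 3 = 6.

6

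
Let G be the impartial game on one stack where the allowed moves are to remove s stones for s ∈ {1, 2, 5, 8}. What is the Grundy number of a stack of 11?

2

Compute g(0), g(1), … for moves {1, 2, 5, 8}:
g(0) = mex{} = 0
g(1) = mex{0} = 1
g(2) = mex{0,1} = 2
g(3) = mex{1,2} = 0
g(4) = mex{0,2} = 1
g(5) = mex{0,1} = 2
g(6) = mex{1,2} = 0
g(7) = mex{0,2} = 1
g(8) = mex{0,1} = 2
g(9) = mex{1,2} = 0
g(10) = mex{0,2} = 1
g(11) = mex{0,1} = 2
So g(11) = 2.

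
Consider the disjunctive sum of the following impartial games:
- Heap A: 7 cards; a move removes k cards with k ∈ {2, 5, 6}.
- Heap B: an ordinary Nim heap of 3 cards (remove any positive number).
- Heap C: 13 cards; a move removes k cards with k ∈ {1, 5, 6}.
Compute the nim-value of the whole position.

0

Build the Grundy sequence for heap A with g(k) = mex{g(k−s) : s ∈ {2, 5, 6}, s ≤ k}:
k:     0  1  2  3  4  5  6  7
g(k):  0  0  1  1  0  2  1  3
So g(7) = 3.
Heap B is a plain Nim heap of size 3, so its Grundy value is 3.
For heap C, compute g(0), g(1), … with moves {1, 5, 6}:
k:     0  1  2  3  4  5  6  7  8  9 10 11 12 13
g(k):  0  1  0  1  0  1  2  3  2  3  2  0  1  0
So g(13) = 0.
The value of a disjunctive sum is the nim-sum of the parts.
Combined value = 3 XOR 3 XOR 0 = 0.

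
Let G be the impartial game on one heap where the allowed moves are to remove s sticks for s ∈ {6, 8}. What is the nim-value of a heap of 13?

Build the Grundy sequence with g(k) = mex{g(k−s) : s ∈ {6, 8}, s ≤ k}:
g(0) = mex{} = 0
g(1) = mex{} = 0
g(2) = mex{} = 0
g(3) = mex{} = 0
g(4) = mex{} = 0
g(5) = mex{} = 0
g(6) = mex{0} = 1
g(7) = mex{0} = 1
g(8) = mex{0} = 1
g(9) = mex{0} = 1
g(10) = mex{0} = 1
g(11) = mex{0} = 1
g(12) = mex{0,1} = 2
g(13) = mex{0,1} = 2
So g(13) = 2.

2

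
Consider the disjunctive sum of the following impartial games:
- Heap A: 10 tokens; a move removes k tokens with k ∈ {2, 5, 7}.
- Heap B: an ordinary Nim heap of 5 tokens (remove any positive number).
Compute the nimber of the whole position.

5

Build the Grundy sequence for heap A with g(k) = mex{g(k−s) : s ∈ {2, 5, 7}, s ≤ k}:
k:     0  1  2  3  4  5  6  7  8  9 10
g(k):  0  0  1  1  0  2  1  3  2  2  0
So g(10) = 0.
Heap B is a plain Nim heap of size 5, so its Grundy value is 5.
By the Sprague-Grundy theorem, the Grundy value of a sum of independent games is the XOR of the component values.
Combined value = 0 XOR 5 = 5.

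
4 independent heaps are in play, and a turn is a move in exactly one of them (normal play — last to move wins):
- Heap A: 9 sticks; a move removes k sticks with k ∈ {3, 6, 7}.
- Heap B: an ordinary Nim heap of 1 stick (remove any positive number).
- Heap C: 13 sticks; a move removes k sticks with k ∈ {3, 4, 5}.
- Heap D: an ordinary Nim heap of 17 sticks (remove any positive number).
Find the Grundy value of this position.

Grundy values for heap A (subtraction set {3, 6, 7}):
g(0) = mex{} = 0
g(1) = mex{} = 0
g(2) = mex{} = 0
g(3) = mex{0} = 1
g(4) = mex{0} = 1
g(5) = mex{0} = 1
g(6) = mex{0,1} = 2
g(7) = mex{0,1} = 2
g(8) = mex{0,1} = 2
g(9) = mex{0,1,2} = 3
So g(9) = 3.
Heap B is a plain Nim heap of size 1, so its Grundy value is 1.
Build the Grundy sequence for heap C with g(k) = mex{g(k−s) : s ∈ {3, 4, 5}, s ≤ k}:
g(0) = mex{} = 0
g(1) = mex{} = 0
g(2) = mex{} = 0
g(3) = mex{0} = 1
g(4) = mex{0} = 1
g(5) = mex{0} = 1
g(6) = mex{0,1} = 2
g(7) = mex{0,1} = 2
g(8) = mex{1} = 0
g(9) = mex{1,2} = 0
g(10) = mex{1,2} = 0
g(11) = mex{0,2} = 1
g(12) = mex{0,2} = 1
g(13) = mex{0} = 1
So g(13) = 1.
Heap D is a plain Nim heap of size 17, so its Grundy value is 17.
By the Sprague-Grundy theorem, the Grundy value of a sum of independent games is the XOR of the component values.
Combined value = 3 ⊕ 1 ⊕ 1 ⊕ 17 = 18.

18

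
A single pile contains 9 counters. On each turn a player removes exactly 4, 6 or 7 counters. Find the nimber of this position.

2

Compute g(0), g(1), … for moves {4, 6, 7}:
k:     0  1  2  3  4  5  6  7  8  9
g(k):  0  0  0  0  1  1  1  1  2  2
So g(9) = 2.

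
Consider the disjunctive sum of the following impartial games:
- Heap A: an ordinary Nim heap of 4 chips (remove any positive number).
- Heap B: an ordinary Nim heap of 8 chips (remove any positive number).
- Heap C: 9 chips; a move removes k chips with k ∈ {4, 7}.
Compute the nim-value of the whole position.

14

Heap A is a plain Nim heap of size 4, so its Grundy value is 4.
Heap B is a plain Nim heap of size 8, so its Grundy value is 8.
For heap C, compute g(0), g(1), … with moves {4, 7}:
g(0) = mex{} = 0
g(1) = mex{} = 0
g(2) = mex{} = 0
g(3) = mex{} = 0
g(4) = mex{0} = 1
g(5) = mex{0} = 1
g(6) = mex{0} = 1
g(7) = mex{0} = 1
g(8) = mex{0,1} = 2
g(9) = mex{0,1} = 2
So g(9) = 2.
By the Sprague-Grundy theorem, the Grundy value of a sum of independent games is the XOR of the component values.
Combined value = 4 XOR 8 XOR 2 = 14.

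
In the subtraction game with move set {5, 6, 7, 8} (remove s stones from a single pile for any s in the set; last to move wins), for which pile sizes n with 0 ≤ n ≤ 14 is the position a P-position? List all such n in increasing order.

Compute g(0), g(1), … for moves {5, 6, 7, 8}:
k:     0  1  2  3  4  5  6  7  8  9 10 11 12 13 14
g(k):  0  0  0  0  0  1  1  1  1  1  2  2  2  0  0
The P-positions (g = 0) in 0..14 are 0, 1, 2, 3, 4, 13, 14.

0, 1, 2, 3, 4, 13, 14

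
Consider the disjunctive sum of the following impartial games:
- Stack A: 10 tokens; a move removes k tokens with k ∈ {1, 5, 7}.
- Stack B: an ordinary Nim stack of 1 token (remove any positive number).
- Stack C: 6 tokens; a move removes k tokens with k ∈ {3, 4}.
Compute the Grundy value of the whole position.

For stack A, compute g(0), g(1), … with moves {1, 5, 7}:
k:     0  1  2  3  4  5  6  7  8  9 10
g(k):  0  1  0  1  0  1  0  1  0  1  0
So g(10) = 0.
Stack B is a plain Nim stack of size 1, so its Grundy value is 1.
Build the Grundy sequence for stack C with g(k) = mex{g(k−s) : s ∈ {3, 4}, s ≤ k}:
g(0) = mex{} = 0
g(1) = mex{} = 0
g(2) = mex{} = 0
g(3) = mex{0} = 1
g(4) = mex{0} = 1
g(5) = mex{0} = 1
g(6) = mex{0,1} = 2
So g(6) = 2.
By the Sprague-Grundy theorem, the Grundy value of a sum of independent games is the XOR of the component values.
Combined value = 0 XOR 1 XOR 2 = 3.

3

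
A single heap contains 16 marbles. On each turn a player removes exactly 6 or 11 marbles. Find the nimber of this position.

2

Grundy values for subtraction set {6, 11}:
k:     0  1  2  3  4  5  6  7  8  9 10 11 12 13 14 15 16
g(k):  0  0  0  0  0  0  1  1  1  1  1  1  2  2  2  2  2
So g(16) = 2.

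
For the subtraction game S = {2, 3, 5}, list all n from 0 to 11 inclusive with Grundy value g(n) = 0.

Build the Grundy sequence with g(k) = mex{g(k−s) : s ∈ {2, 3, 5}, s ≤ k}:
k:     0  1  2  3  4  5  6  7  8  9 10 11
g(k):  0  0  1  1  2  2  3  0  0  1  1  2
The P-positions (g = 0) in 0..11 are 0, 1, 7, 8.

0, 1, 7, 8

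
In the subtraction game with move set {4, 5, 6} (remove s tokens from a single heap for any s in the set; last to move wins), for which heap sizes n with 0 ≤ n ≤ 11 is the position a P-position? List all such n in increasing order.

Grundy values for subtraction set {4, 5, 6}:
g(0) = mex{} = 0
g(1) = mex{} = 0
g(2) = mex{} = 0
g(3) = mex{} = 0
g(4) = mex{0} = 1
g(5) = mex{0} = 1
g(6) = mex{0} = 1
g(7) = mex{0} = 1
g(8) = mex{0,1} = 2
g(9) = mex{0,1} = 2
g(10) = mex{1} = 0
g(11) = mex{1} = 0
The P-positions (g = 0) in 0..11 are 0, 1, 2, 3, 10, 11.

0, 1, 2, 3, 10, 11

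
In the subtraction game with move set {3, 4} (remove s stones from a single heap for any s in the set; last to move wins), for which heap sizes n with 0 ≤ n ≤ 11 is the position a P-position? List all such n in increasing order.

0, 1, 2, 7, 8, 9

Compute g(0), g(1), … for moves {3, 4}:
k:     0  1  2  3  4  5  6  7  8  9 10 11
g(k):  0  0  0  1  1  1  2  0  0  0  1  1
The P-positions (g = 0) in 0..11 are 0, 1, 2, 7, 8, 9.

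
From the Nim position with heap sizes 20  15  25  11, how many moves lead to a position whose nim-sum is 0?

3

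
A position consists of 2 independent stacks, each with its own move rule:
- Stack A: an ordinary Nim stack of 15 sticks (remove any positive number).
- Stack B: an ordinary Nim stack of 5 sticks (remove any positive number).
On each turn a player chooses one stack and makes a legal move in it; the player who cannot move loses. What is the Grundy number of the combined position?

10

Stack A is a plain Nim stack of size 15, so its Grundy value is 15.
Stack B is a plain Nim stack of size 5, so its Grundy value is 5.
The value of a disjunctive sum is the nim-sum of the parts.
Combined value = 15 XOR 5 = 10.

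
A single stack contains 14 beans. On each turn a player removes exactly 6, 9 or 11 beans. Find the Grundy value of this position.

2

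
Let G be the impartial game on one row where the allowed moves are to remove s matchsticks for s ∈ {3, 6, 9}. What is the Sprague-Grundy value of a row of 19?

Compute g(0), g(1), … for moves {3, 6, 9}:
k:     0  1  2  3  4  5  6  7  8  9 10 11 12 13 14 15 16 17 18 19
g(k):  0  0  0  1  1  1  2  2  2  3  3  3  0  0  0  1  1  1  2  2
So g(19) = 2.

2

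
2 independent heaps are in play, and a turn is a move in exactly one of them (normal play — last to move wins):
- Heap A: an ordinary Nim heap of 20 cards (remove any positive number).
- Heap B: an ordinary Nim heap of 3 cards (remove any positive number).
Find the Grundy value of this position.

23

Heap A is a plain Nim heap of size 20, so its Grundy value is 20.
Heap B is a plain Nim heap of size 3, so its Grundy value is 3.
By the Sprague-Grundy theorem, the Grundy value of a sum of independent games is the XOR of the component values.
Combined value = 20 ⊕ 3 = 23.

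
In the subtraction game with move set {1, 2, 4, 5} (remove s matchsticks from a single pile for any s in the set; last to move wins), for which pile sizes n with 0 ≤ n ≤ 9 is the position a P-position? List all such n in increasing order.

0, 3, 6, 9

Build the Grundy sequence with g(k) = mex{g(k−s) : s ∈ {1, 2, 4, 5}, s ≤ k}:
g(0) = mex{} = 0
g(1) = mex{0} = 1
g(2) = mex{0,1} = 2
g(3) = mex{1,2} = 0
g(4) = mex{0,2} = 1
g(5) = mex{0,1} = 2
g(6) = mex{1,2} = 0
g(7) = mex{0,2} = 1
g(8) = mex{0,1} = 2
g(9) = mex{1,2} = 0
The P-positions (g = 0) in 0..9 are 0, 3, 6, 9.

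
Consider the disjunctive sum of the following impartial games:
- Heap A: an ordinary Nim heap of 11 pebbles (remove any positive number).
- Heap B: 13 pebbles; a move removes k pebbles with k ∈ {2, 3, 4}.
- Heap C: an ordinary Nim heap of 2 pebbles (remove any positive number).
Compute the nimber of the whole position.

Heap A is a plain Nim heap of size 11, so its Grundy value is 11.
Grundy values for heap B (subtraction set {2, 3, 4}):
k:     0  1  2  3  4  5  6  7  8  9 10 11 12 13
g(k):  0  0  1  1  2  2  0  0  1  1  2  2  0  0
So g(13) = 0.
Heap C is a plain Nim heap of size 2, so its Grundy value is 2.
By the Sprague-Grundy theorem, the Grundy value of a sum of independent games is the XOR of the component values.
Combined value = 11 ⊕ 0 ⊕ 2 = 9.

9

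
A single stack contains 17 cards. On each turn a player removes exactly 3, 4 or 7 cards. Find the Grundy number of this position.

2

Compute g(0), g(1), … for moves {3, 4, 7}:
k:     0  1  2  3  4  5  6  7  8  9 10 11 12 13 14 15 16 17
g(k):  0  0  0  1  1  1  2  2  2  3  0  0  0  1  1  1  2  2
So g(17) = 2.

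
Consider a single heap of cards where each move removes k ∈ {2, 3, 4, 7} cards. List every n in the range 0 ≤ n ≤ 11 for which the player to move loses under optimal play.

0, 1, 6, 11

Grundy values for subtraction set {2, 3, 4, 7}:
g(0) = mex{} = 0
g(1) = mex{} = 0
g(2) = mex{0} = 1
g(3) = mex{0} = 1
g(4) = mex{0,1} = 2
g(5) = mex{0,1} = 2
g(6) = mex{1,2} = 0
g(7) = mex{0,1,2} = 3
g(8) = mex{0,2} = 1
g(9) = mex{0,1,2,3} = 4
g(10) = mex{0,1,3} = 2
g(11) = mex{1,2,3,4} = 0
The P-positions (g = 0) in 0..11 are 0, 1, 6, 11.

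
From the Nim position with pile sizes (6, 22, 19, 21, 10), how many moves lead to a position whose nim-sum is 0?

3

Compute the nim-sum pairwise:
6 ⊕ 22 = 16
16 ⊕ 19 = 3
3 ⊕ 21 = 22
22 ⊕ 10 = 28
The overall nim-sum is X = 28. A pile of size p has a winning move iff p XOR X < p (reduce it to p XOR X).
  6: 6 XOR 28 = 26 ≥ 6 — no move.
  22: 22 XOR 28 = 10 < 22 — winning move (to 10).
  19: 19 XOR 28 = 15 < 19 — winning move (to 15).
  21: 21 XOR 28 = 9 < 21 — winning move (to 9).
  10: 10 XOR 28 = 22 ≥ 10 — no move.
That gives 3 winning moves.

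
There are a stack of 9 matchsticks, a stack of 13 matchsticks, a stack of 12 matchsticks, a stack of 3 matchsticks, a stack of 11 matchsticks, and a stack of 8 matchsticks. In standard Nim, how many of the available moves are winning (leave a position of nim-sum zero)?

Compute the nim-sum pairwise:
9 XOR 13 = 4
4 XOR 12 = 8
8 XOR 3 = 11
11 XOR 11 = 0
0 XOR 8 = 8
The overall nim-sum is X = 8. A stack of size p has a winning move iff p XOR X < p (reduce it to p XOR X).
  9: 9 XOR 8 = 1 < 9 — winning move (to 1).
  13: 13 XOR 8 = 5 < 13 — winning move (to 5).
  12: 12 XOR 8 = 4 < 12 — winning move (to 4).
  3: 3 XOR 8 = 11 ≥ 3 — no move.
  11: 11 XOR 8 = 3 < 11 — winning move (to 3).
  8: 8 XOR 8 = 0 < 8 — winning move (to 0).
That gives 5 winning moves.

5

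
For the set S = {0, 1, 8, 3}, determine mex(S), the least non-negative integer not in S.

2

The values 0, 1 are all present; 2 is the first non-negative integer missing from the set.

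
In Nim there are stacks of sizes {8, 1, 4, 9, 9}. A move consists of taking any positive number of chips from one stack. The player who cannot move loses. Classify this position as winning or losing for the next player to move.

Winning position

Compute the nim-sum pairwise:
8 ^ 1 = 9
9 ^ 4 = 13
13 ^ 9 = 4
4 ^ 9 = 13
The nim-sum is 13 ≠ 0, so this is an N-position: the player to move can win.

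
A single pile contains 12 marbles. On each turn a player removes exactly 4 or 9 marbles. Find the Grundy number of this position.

1

Grundy values for subtraction set {4, 9}:
g(0) = mex{} = 0
g(1) = mex{} = 0
g(2) = mex{} = 0
g(3) = mex{} = 0
g(4) = mex{0} = 1
g(5) = mex{0} = 1
g(6) = mex{0} = 1
g(7) = mex{0} = 1
g(8) = mex{1} = 0
g(9) = mex{0,1} = 2
g(10) = mex{0,1} = 2
g(11) = mex{0,1} = 2
g(12) = mex{0} = 1
So g(12) = 1.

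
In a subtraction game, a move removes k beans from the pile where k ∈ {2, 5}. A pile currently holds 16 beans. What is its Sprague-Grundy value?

1

Build the Grundy sequence with g(k) = mex{g(k−s) : s ∈ {2, 5}, s ≤ k}:
k:     0  1  2  3  4  5  6  7  8  9 10 11 12 13 14 15 16
g(k):  0  0  1  1  0  2  1  0  0  1  1  0  2  1  0  0  1
So g(16) = 1.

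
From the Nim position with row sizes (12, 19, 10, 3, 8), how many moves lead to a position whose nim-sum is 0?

Compute the nim-sum pairwise:
12 ^ 19 = 31
31 ^ 10 = 21
21 ^ 3 = 22
22 ^ 8 = 30
The overall nim-sum is X = 30. A row of size p has a winning move iff p XOR X < p (reduce it to p XOR X).
  12: 12 XOR 30 = 18 ≥ 12 — no move.
  19: 19 XOR 30 = 13 < 19 — winning move (to 13).
  10: 10 XOR 30 = 20 ≥ 10 — no move.
  3: 3 XOR 30 = 29 ≥ 3 — no move.
  8: 8 XOR 30 = 22 ≥ 8 — no move.
That gives 1 winning move.

1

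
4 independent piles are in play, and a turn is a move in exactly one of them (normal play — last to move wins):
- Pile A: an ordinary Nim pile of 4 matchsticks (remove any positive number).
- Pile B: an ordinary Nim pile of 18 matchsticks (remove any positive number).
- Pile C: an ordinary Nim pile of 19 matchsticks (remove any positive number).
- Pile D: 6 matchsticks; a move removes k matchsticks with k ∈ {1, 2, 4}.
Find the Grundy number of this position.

Pile A is a plain Nim pile of size 4, so its Grundy value is 4.
Pile B is a plain Nim pile of size 18, so its Grundy value is 18.
Pile C is a plain Nim pile of size 19, so its Grundy value is 19.
Grundy values for pile D (subtraction set {1, 2, 4}):
k:     0  1  2  3  4  5  6
g(k):  0  1  2  0  1  2  0
So g(6) = 0.
The value of a disjunctive sum is the nim-sum of the parts.
Combined value = 4 XOR 18 XOR 19 XOR 0 = 5.

5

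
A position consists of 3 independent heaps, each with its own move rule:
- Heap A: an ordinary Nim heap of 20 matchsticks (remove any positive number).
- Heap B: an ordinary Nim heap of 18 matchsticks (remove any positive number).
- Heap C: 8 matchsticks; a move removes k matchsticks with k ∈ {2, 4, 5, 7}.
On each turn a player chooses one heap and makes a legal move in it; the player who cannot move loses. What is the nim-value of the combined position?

2

Heap A is a plain Nim heap of size 20, so its Grundy value is 20.
Heap B is a plain Nim heap of size 18, so its Grundy value is 18.
Build the Grundy sequence for heap C with g(k) = mex{g(k−s) : s ∈ {2, 4, 5, 7}, s ≤ k}:
g(0) = mex{} = 0
g(1) = mex{} = 0
g(2) = mex{0} = 1
g(3) = mex{0} = 1
g(4) = mex{0,1} = 2
g(5) = mex{0,1} = 2
g(6) = mex{0,1,2} = 3
g(7) = mex{0,1,2} = 3
g(8) = mex{0,1,2,3} = 4
So g(8) = 4.
The value of a disjunctive sum is the nim-sum of the parts.
Combined value = 20 ⊕ 18 ⊕ 4 = 2.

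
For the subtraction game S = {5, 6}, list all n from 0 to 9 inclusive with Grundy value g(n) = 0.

0, 1, 2, 3, 4

Grundy values for subtraction set {5, 6}:
g(0) = mex{} = 0
g(1) = mex{} = 0
g(2) = mex{} = 0
g(3) = mex{} = 0
g(4) = mex{} = 0
g(5) = mex{0} = 1
g(6) = mex{0} = 1
g(7) = mex{0} = 1
g(8) = mex{0} = 1
g(9) = mex{0} = 1
The P-positions (g = 0) in 0..9 are 0, 1, 2, 3, 4.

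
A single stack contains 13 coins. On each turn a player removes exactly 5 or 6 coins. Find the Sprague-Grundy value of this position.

0

Grundy values for subtraction set {5, 6}:
g(0) = mex{} = 0
g(1) = mex{} = 0
g(2) = mex{} = 0
g(3) = mex{} = 0
g(4) = mex{} = 0
g(5) = mex{0} = 1
g(6) = mex{0} = 1
g(7) = mex{0} = 1
g(8) = mex{0} = 1
g(9) = mex{0} = 1
g(10) = mex{0,1} = 2
g(11) = mex{1} = 0
g(12) = mex{1} = 0
g(13) = mex{1} = 0
So g(13) = 0.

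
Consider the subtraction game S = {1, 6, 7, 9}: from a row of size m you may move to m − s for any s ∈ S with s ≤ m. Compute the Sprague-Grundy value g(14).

0

Compute g(0), g(1), … for moves {1, 6, 7, 9}:
g(0) = mex{} = 0
g(1) = mex{0} = 1
g(2) = mex{1} = 0
g(3) = mex{0} = 1
g(4) = mex{1} = 0
g(5) = mex{0} = 1
g(6) = mex{0,1} = 2
g(7) = mex{0,1,2} = 3
g(8) = mex{0,1,3} = 2
g(9) = mex{0,1,2} = 3
g(10) = mex{0,1,3} = 2
g(11) = mex{0,1,2} = 3
g(12) = mex{1,2,3} = 0
g(13) = mex{0,2,3} = 1
g(14) = mex{1,2,3} = 0
So g(14) = 0.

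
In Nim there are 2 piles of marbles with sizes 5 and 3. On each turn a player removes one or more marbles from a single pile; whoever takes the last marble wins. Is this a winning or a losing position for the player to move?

Nim-sum: 5 ⊕ 3 = 6.
The nim-sum is 6 ≠ 0, so this is an N-position: the player to move can win.

Winning position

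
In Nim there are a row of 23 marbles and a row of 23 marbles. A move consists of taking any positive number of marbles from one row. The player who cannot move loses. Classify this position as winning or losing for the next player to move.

Losing position

Compute the nim-sum pairwise:
23 ⊕ 23 = 0
The nim-sum is 0, so this is a P-position: the player to move is in a losing position under optimal play.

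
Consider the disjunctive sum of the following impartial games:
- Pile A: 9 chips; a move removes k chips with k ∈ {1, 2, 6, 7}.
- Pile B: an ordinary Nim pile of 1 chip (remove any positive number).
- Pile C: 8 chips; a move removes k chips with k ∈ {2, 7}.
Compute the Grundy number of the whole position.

Build the Grundy sequence for pile A with g(k) = mex{g(k−s) : s ∈ {1, 2, 6, 7}, s ≤ k}:
g(0) = mex{} = 0
g(1) = mex{0} = 1
g(2) = mex{0,1} = 2
g(3) = mex{1,2} = 0
g(4) = mex{0,2} = 1
g(5) = mex{0,1} = 2
g(6) = mex{0,1,2} = 3
g(7) = mex{0,1,2,3} = 4
g(8) = mex{1,2,3,4} = 0
g(9) = mex{0,2,4} = 1
So g(9) = 1.
Pile B is a plain Nim pile of size 1, so its Grundy value is 1.
Grundy values for pile C (subtraction set {2, 7}):
k:     0  1  2  3  4  5  6  7  8
g(k):  0  0  1  1  0  0  1  1  2
So g(8) = 2.
By the Sprague-Grundy theorem, the Grundy value of a sum of independent games is the XOR of the component values.
Combined value = 1 ⊕ 1 ⊕ 2 = 2.

2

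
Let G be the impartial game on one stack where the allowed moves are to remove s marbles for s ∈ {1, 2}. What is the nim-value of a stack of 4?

1

Compute g(0), g(1), … for moves {1, 2}:
g(0) = mex{} = 0
g(1) = mex{0} = 1
g(2) = mex{0,1} = 2
g(3) = mex{1,2} = 0
g(4) = mex{0,2} = 1
So g(4) = 1.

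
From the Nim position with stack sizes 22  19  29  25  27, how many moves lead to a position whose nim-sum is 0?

Write each in binary and XOR column by column:
  10110  (22)
  10011  (19)
  11101  (29)
  11001  (25)
  11011  (27)
  -----
  11010  (26)
The overall nim-sum is X = 26. A stack of size p has a winning move iff p XOR X < p (reduce it to p XOR X).
  22: 22 XOR 26 = 12 < 22 — winning move (to 12).
  19: 19 XOR 26 = 9 < 19 — winning move (to 9).
  29: 29 XOR 26 = 7 < 29 — winning move (to 7).
  25: 25 XOR 26 = 3 < 25 — winning move (to 3).
  27: 27 XOR 26 = 1 < 27 — winning move (to 1).
That gives 5 winning moves.

5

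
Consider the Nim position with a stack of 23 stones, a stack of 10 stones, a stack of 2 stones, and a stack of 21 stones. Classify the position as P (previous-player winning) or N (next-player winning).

Nim-sum: 23 XOR 10 XOR 2 XOR 21 = 10.
The nim-sum is 10 ≠ 0, so this is an N-position: the player to move can win.

N-position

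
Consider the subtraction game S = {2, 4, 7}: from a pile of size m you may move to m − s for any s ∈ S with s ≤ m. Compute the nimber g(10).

2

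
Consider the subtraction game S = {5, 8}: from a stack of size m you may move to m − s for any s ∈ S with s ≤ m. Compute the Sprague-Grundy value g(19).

Build the Grundy sequence with g(k) = mex{g(k−s) : s ∈ {5, 8}, s ≤ k}:
k:     0  1  2  3  4  5  6  7  8  9 10 11 12 13 14 15 16 17 18 19
g(k):  0  0  0  0  0  1  1  1  1  1  2  2  2  0  0  0  0  0  1  1
So g(19) = 1.

1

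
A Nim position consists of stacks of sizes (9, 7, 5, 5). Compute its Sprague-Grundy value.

Nim-sum: 9 ⊕ 7 ⊕ 5 ⊕ 5 = 14.

14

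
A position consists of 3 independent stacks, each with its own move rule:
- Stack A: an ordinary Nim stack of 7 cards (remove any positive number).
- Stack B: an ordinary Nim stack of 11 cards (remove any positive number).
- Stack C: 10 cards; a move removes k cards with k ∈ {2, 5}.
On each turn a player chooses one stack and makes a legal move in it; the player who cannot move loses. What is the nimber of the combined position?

Stack A is a plain Nim stack of size 7, so its Grundy value is 7.
Stack B is a plain Nim stack of size 11, so its Grundy value is 11.
Build the Grundy sequence for stack C with g(k) = mex{g(k−s) : s ∈ {2, 5}, s ≤ k}:
g(0) = mex{} = 0
g(1) = mex{} = 0
g(2) = mex{0} = 1
g(3) = mex{0} = 1
g(4) = mex{1} = 0
g(5) = mex{0,1} = 2
g(6) = mex{0} = 1
g(7) = mex{1,2} = 0
g(8) = mex{1} = 0
g(9) = mex{0} = 1
g(10) = mex{0,2} = 1
So g(10) = 1.
The value of a disjunctive sum is the nim-sum of the parts.
Combined value = 7 XOR 11 XOR 1 = 13.

13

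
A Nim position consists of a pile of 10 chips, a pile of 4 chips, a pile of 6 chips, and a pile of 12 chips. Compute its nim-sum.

4

Compute the nim-sum pairwise:
10 XOR 4 = 14
14 XOR 6 = 8
8 XOR 12 = 4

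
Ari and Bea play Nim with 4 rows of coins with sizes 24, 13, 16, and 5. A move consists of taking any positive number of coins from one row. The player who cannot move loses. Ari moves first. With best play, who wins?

Bea wins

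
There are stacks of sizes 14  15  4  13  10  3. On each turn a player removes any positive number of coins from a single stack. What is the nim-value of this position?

1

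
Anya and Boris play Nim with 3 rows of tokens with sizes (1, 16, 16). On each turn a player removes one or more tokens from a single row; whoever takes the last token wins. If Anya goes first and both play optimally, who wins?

Anya wins

Nim-sum: 1 ^ 16 ^ 16 = 1.
The nim-sum is 1 ≠ 0, so this is an N-position: the player to move can win; Anya has a winning move.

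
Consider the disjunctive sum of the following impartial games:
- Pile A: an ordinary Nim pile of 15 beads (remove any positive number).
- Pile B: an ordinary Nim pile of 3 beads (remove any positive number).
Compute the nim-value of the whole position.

12

Pile A is a plain Nim pile of size 15, so its Grundy value is 15.
Pile B is a plain Nim pile of size 3, so its Grundy value is 3.
The value of a disjunctive sum is the nim-sum of the parts.
Combined value = 15 ⊕ 3 = 12.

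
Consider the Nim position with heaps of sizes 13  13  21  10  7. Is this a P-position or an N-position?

Compute the nim-sum pairwise:
13 ⊕ 13 = 0
0 ⊕ 21 = 21
21 ⊕ 10 = 31
31 ⊕ 7 = 24
The nim-sum is 24 ≠ 0, so this is an N-position: the player to move can win.

N-position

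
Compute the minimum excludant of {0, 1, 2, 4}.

The values 0, 1, 2 are all present; 3 is the first non-negative integer missing from the set.

3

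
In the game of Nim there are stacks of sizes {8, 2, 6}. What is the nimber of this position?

12

Nim-sum: 8 ^ 2 ^ 6 = 12.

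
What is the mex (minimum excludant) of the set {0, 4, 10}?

0 is in the set but 1 is not, so the mex is 1.

1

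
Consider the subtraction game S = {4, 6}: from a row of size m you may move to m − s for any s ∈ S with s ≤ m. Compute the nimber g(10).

Compute g(0), g(1), … for moves {4, 6}:
g(0) = mex{} = 0
g(1) = mex{} = 0
g(2) = mex{} = 0
g(3) = mex{} = 0
g(4) = mex{0} = 1
g(5) = mex{0} = 1
g(6) = mex{0} = 1
g(7) = mex{0} = 1
g(8) = mex{0,1} = 2
g(9) = mex{0,1} = 2
g(10) = mex{1} = 0
So g(10) = 0.

0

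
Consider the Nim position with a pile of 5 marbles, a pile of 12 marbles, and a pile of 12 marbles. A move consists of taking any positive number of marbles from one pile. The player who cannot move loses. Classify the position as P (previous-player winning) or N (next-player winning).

Write each in binary and XOR column by column:
  0101  (5)
  1100  (12)
  1100  (12)
  ----
  0101  (5)
The nim-sum is 5 ≠ 0, so this is an N-position: the player to move can win.

N-position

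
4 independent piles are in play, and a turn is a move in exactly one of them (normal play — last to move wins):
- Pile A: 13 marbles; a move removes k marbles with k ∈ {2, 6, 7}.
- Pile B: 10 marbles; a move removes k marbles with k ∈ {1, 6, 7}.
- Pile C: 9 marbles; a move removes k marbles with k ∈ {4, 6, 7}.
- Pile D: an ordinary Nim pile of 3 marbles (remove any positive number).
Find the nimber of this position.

Build the Grundy sequence for pile A with g(k) = mex{g(k−s) : s ∈ {2, 6, 7}, s ≤ k}:
k:     0  1  2  3  4  5  6  7  8  9 10 11 12 13
g(k):  0  0  1  1  0  0  1  1  2  0  3  1  2  0
So g(13) = 0.
Grundy values for pile B (subtraction set {1, 6, 7}):
g(0) = mex{} = 0
g(1) = mex{0} = 1
g(2) = mex{1} = 0
g(3) = mex{0} = 1
g(4) = mex{1} = 0
g(5) = mex{0} = 1
g(6) = mex{0,1} = 2
g(7) = mex{0,1,2} = 3
g(8) = mex{0,1,3} = 2
g(9) = mex{0,1,2} = 3
g(10) = mex{0,1,3} = 2
So g(10) = 2.
For pile C, compute g(0), g(1), … with moves {4, 6, 7}:
k:     0  1  2  3  4  5  6  7  8  9
g(k):  0  0  0  0  1  1  1  1  2  2
So g(9) = 2.
Pile D is a plain Nim pile of size 3, so its Grundy value is 3.
By the Sprague-Grundy theorem, the Grundy value of a sum of independent games is the XOR of the component values.
Combined value = 0 ⊕ 2 ⊕ 2 ⊕ 3 = 3.

3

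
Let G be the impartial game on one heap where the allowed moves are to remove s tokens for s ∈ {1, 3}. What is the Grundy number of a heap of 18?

0

Compute g(0), g(1), … for moves {1, 3}:
k:     0  1  2  3  4  5  6  7  8  9 10 11 12 13 14 15 16 17 18
g(k):  0  1  0  1  0  1  0  1  0  1  0  1  0  1  0  1  0  1  0
So g(18) = 0.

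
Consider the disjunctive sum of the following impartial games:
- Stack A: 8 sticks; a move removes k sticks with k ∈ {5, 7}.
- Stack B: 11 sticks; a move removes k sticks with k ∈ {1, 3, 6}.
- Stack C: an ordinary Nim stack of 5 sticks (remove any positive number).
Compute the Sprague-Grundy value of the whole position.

Grundy values for stack A (subtraction set {5, 7}):
k:     0  1  2  3  4  5  6  7  8
g(k):  0  0  0  0  0  1  1  1  1
So g(8) = 1.
Build the Grundy sequence for stack B with g(k) = mex{g(k−s) : s ∈ {1, 3, 6}, s ≤ k}:
k:     0  1  2  3  4  5  6  7  8  9 10 11
g(k):  0  1  0  1  0  1  2  3  2  0  1  0
So g(11) = 0.
Stack C is a plain Nim stack of size 5, so its Grundy value is 5.
By the Sprague-Grundy theorem, the Grundy value of a sum of independent games is the XOR of the component values.
Combined value = 1 ⊕ 0 ⊕ 5 = 4.

4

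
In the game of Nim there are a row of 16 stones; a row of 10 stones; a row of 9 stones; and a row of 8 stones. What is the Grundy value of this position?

27

Compute the nim-sum pairwise:
16 XOR 10 = 26
26 XOR 9 = 19
19 XOR 8 = 27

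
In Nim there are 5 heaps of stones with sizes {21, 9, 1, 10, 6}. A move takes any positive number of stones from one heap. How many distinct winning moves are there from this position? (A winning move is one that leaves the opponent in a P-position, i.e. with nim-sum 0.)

1

Compute the nim-sum pairwise:
21 ⊕ 9 = 28
28 ⊕ 1 = 29
29 ⊕ 10 = 23
23 ⊕ 6 = 17
The overall nim-sum is X = 17. A heap of size p has a winning move iff p XOR X < p (reduce it to p XOR X).
  21: 21 XOR 17 = 4 < 21 — winning move (to 4).
  9: 9 XOR 17 = 24 ≥ 9 — no move.
  1: 1 XOR 17 = 16 ≥ 1 — no move.
  10: 10 XOR 17 = 27 ≥ 10 — no move.
  6: 6 XOR 17 = 23 ≥ 6 — no move.
That gives 1 winning move.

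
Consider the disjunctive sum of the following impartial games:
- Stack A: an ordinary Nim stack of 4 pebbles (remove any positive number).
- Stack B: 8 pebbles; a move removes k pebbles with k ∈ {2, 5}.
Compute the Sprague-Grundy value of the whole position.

4

Stack A is a plain Nim stack of size 4, so its Grundy value is 4.
Grundy values for stack B (subtraction set {2, 5}):
k:     0  1  2  3  4  5  6  7  8
g(k):  0  0  1  1  0  2  1  0  0
So g(8) = 0.
The value of a disjunctive sum is the nim-sum of the parts.
Combined value = 4 ⊕ 0 = 4.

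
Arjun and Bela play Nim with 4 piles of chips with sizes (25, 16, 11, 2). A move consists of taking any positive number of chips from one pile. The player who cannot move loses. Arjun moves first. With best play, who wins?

Write each in binary and XOR column by column:
  11001  (25)
  10000  (16)
  01011  (11)
  00010  (2)
  -----
  00000  (0)
The nim-sum is 0, so this is a P-position: the player to move is in a losing position under optimal play; Arjun is about to move from it and so loses — Bela wins.

Bela wins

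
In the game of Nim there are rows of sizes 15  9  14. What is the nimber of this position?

8

Nim-sum: 15 XOR 9 XOR 14 = 8.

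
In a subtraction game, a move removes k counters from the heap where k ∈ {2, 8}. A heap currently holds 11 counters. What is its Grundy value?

0

Build the Grundy sequence with g(k) = mex{g(k−s) : s ∈ {2, 8}, s ≤ k}:
g(0) = mex{} = 0
g(1) = mex{} = 0
g(2) = mex{0} = 1
g(3) = mex{0} = 1
g(4) = mex{1} = 0
g(5) = mex{1} = 0
g(6) = mex{0} = 1
g(7) = mex{0} = 1
g(8) = mex{0,1} = 2
g(9) = mex{0,1} = 2
g(10) = mex{1,2} = 0
g(11) = mex{1,2} = 0
So g(11) = 0.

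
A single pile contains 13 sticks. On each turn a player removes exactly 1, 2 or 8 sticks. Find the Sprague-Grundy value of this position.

1

Grundy values for subtraction set {1, 2, 8}:
g(0) = mex{} = 0
g(1) = mex{0} = 1
g(2) = mex{0,1} = 2
g(3) = mex{1,2} = 0
g(4) = mex{0,2} = 1
g(5) = mex{0,1} = 2
g(6) = mex{1,2} = 0
g(7) = mex{0,2} = 1
g(8) = mex{0,1} = 2
g(9) = mex{1,2} = 0
g(10) = mex{0,2} = 1
g(11) = mex{0,1} = 2
g(12) = mex{1,2} = 0
g(13) = mex{0,2} = 1
So g(13) = 1.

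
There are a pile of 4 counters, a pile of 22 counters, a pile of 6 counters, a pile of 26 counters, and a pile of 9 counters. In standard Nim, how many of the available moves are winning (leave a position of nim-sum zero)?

Compute the nim-sum pairwise:
4 ^ 22 = 18
18 ^ 6 = 20
20 ^ 26 = 14
14 ^ 9 = 7
The overall nim-sum is X = 7. A pile of size p has a winning move iff p XOR X < p (reduce it to p XOR X).
  4: 4 XOR 7 = 3 < 4 — winning move (to 3).
  22: 22 XOR 7 = 17 < 22 — winning move (to 17).
  6: 6 XOR 7 = 1 < 6 — winning move (to 1).
  26: 26 XOR 7 = 29 ≥ 26 — no move.
  9: 9 XOR 7 = 14 ≥ 9 — no move.
That gives 3 winning moves.

3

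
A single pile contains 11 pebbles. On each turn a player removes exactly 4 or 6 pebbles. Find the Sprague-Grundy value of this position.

Build the Grundy sequence with g(k) = mex{g(k−s) : s ∈ {4, 6}, s ≤ k}:
g(0) = mex{} = 0
g(1) = mex{} = 0
g(2) = mex{} = 0
g(3) = mex{} = 0
g(4) = mex{0} = 1
g(5) = mex{0} = 1
g(6) = mex{0} = 1
g(7) = mex{0} = 1
g(8) = mex{0,1} = 2
g(9) = mex{0,1} = 2
g(10) = mex{1} = 0
g(11) = mex{1} = 0
So g(11) = 0.

0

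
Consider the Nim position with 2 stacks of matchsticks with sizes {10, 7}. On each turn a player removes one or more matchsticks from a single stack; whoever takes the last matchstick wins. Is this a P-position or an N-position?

Nim-sum: 10 ⊕ 7 = 13.
The nim-sum is 13 ≠ 0, so this is an N-position: the player to move can win.

N-position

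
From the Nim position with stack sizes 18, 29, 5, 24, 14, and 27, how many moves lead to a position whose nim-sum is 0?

Nim-sum: 18 XOR 29 XOR 5 XOR 24 XOR 14 XOR 27 = 7.
The overall nim-sum is X = 7. A stack of size p has a winning move iff p XOR X < p (reduce it to p XOR X).
  18: 18 XOR 7 = 21 ≥ 18 — no move.
  29: 29 XOR 7 = 26 < 29 — winning move (to 26).
  5: 5 XOR 7 = 2 < 5 — winning move (to 2).
  24: 24 XOR 7 = 31 ≥ 24 — no move.
  14: 14 XOR 7 = 9 < 14 — winning move (to 9).
  27: 27 XOR 7 = 28 ≥ 27 — no move.
That gives 3 winning moves.

3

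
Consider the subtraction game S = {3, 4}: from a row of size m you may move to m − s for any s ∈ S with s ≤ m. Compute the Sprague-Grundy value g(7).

Grundy values for subtraction set {3, 4}:
g(0) = mex{} = 0
g(1) = mex{} = 0
g(2) = mex{} = 0
g(3) = mex{0} = 1
g(4) = mex{0} = 1
g(5) = mex{0} = 1
g(6) = mex{0,1} = 2
g(7) = mex{1} = 0
So g(7) = 0.

0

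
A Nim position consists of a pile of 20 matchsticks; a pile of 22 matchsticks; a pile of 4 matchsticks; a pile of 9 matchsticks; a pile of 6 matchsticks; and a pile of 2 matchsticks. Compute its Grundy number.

11

Nim-sum: 20 ⊕ 22 ⊕ 4 ⊕ 9 ⊕ 6 ⊕ 2 = 11.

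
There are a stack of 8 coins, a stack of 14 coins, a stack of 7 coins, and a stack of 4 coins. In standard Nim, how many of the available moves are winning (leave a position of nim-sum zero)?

3

Write each in binary and XOR column by column:
  1000  (8)
  1110  (14)
  0111  (7)
  0100  (4)
  ----
  0101  (5)
The overall nim-sum is X = 5. A stack of size p has a winning move iff p XOR X < p (reduce it to p XOR X).
  8: 8 XOR 5 = 13 ≥ 8 — no move.
  14: 14 XOR 5 = 11 < 14 — winning move (to 11).
  7: 7 XOR 5 = 2 < 7 — winning move (to 2).
  4: 4 XOR 5 = 1 < 4 — winning move (to 1).
That gives 3 winning moves.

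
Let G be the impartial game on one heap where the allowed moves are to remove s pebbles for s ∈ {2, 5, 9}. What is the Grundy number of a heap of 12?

Compute g(0), g(1), … for moves {2, 5, 9}:
k:     0  1  2  3  4  5  6  7  8  9 10 11 12
g(k):  0  0  1  1  0  2  1  0  0  1  1  0  2
So g(12) = 2.

2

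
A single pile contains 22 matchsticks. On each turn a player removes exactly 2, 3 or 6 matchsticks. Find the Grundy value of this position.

2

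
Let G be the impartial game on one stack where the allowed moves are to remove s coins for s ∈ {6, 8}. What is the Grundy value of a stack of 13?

Grundy values for subtraction set {6, 8}:
g(0) = mex{} = 0
g(1) = mex{} = 0
g(2) = mex{} = 0
g(3) = mex{} = 0
g(4) = mex{} = 0
g(5) = mex{} = 0
g(6) = mex{0} = 1
g(7) = mex{0} = 1
g(8) = mex{0} = 1
g(9) = mex{0} = 1
g(10) = mex{0} = 1
g(11) = mex{0} = 1
g(12) = mex{0,1} = 2
g(13) = mex{0,1} = 2
So g(13) = 2.

2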